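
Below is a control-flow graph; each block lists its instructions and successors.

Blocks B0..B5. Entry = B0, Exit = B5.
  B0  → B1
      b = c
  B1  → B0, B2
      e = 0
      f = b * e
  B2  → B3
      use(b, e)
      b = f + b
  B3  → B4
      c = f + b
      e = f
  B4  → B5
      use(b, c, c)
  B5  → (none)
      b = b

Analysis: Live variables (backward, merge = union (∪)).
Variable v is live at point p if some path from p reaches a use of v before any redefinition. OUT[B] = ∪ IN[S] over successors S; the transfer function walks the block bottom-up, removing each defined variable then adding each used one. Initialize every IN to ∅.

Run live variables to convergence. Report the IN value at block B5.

Answer: {b}

Working:
Fixpoint table:
  B0:   IN={c}   OUT={b, c}
  B1:   IN={b, c}   OUT={b, c, e, f}
  B2:   IN={b, e, f}   OUT={b, f}
  B3:   IN={b, f}   OUT={b, c}
  B4:   IN={b, c}   OUT={b}
  B5:   IN={b}   OUT={}

B5 is the boundary node: OUT[B5] = {}
Applying B5's transfer function to that OUT value gives IN[B5] (row B5 above).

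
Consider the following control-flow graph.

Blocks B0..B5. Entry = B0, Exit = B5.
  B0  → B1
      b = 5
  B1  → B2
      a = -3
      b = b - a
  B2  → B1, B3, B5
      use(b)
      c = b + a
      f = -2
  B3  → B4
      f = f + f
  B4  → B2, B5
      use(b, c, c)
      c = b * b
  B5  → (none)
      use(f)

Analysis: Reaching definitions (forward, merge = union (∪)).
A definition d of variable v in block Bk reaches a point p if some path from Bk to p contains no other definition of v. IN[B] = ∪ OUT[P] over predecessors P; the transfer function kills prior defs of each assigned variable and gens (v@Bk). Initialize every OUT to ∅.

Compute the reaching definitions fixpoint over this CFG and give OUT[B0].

Per-block solution:
  B0:  IN={}  OUT={b@B0}
  B1:  IN={a@B1, b@B0, b@B1, c@B2, f@B2}  OUT={a@B1, b@B1, c@B2, f@B2}
  B2:  IN={a@B1, b@B1, c@B2, c@B4, f@B2, f@B3}  OUT={a@B1, b@B1, c@B2, f@B2}
  B3:  IN={a@B1, b@B1, c@B2, f@B2}  OUT={a@B1, b@B1, c@B2, f@B3}
  B4:  IN={a@B1, b@B1, c@B2, f@B3}  OUT={a@B1, b@B1, c@B4, f@B3}
  B5:  IN={a@B1, b@B1, c@B2, c@B4, f@B2, f@B3}  OUT={a@B1, b@B1, c@B2, c@B4, f@B2, f@B3}

B0 is the boundary node: IN[B0] = {}
Applying B0's transfer function to that IN value gives OUT[B0] (row B0 above).

Answer: {b@B0}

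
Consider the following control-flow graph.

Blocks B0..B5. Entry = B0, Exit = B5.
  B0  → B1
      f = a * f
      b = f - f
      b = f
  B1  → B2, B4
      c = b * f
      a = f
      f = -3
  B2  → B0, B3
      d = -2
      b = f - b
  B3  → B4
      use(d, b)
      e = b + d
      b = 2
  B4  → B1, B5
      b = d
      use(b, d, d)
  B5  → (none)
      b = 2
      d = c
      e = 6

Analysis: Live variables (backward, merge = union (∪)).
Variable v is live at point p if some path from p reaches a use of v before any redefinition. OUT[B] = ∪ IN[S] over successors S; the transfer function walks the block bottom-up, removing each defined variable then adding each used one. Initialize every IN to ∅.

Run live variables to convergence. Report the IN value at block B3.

Answer: {b, c, d, f}

Trace:
Per-block solution:
  B0:   IN={a, d, f}   OUT={b, d, f}
  B1:   IN={b, d, f}   OUT={a, b, c, d, f}
  B2:   IN={a, b, c, f}   OUT={a, b, c, d, f}
  B3:   IN={b, c, d, f}   OUT={c, d, f}
  B4:   IN={c, d, f}   OUT={b, c, d, f}
  B5:   IN={c}   OUT={}

Merge at B3: OUT[B3] = IN[B4] = {c, d, f}
Applying B3's transfer function to that OUT value gives IN[B3] (row B3 above).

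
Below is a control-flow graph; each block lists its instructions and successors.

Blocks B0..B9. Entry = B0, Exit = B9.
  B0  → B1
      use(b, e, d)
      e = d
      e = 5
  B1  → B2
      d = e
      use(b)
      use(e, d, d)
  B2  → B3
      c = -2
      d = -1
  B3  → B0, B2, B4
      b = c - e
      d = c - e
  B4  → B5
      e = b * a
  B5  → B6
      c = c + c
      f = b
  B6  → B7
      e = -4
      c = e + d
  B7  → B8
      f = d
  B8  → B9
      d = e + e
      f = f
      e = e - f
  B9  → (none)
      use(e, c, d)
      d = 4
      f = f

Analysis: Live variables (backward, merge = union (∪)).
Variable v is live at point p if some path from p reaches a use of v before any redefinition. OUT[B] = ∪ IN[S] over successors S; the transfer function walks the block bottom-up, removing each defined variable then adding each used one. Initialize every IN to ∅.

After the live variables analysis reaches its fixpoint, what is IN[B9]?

Answer: {c, d, e, f}

Derivation:
Fixpoint table:
  B0:   IN={a, b, d, e}   OUT={a, b, e}
  B1:   IN={a, b, e}   OUT={a, e}
  B2:   IN={a, e}   OUT={a, c, e}
  B3:   IN={a, c, e}   OUT={a, b, c, d, e}
  B4:   IN={a, b, c, d}   OUT={b, c, d}
  B5:   IN={b, c, d}   OUT={d}
  B6:   IN={d}   OUT={c, d, e}
  B7:   IN={c, d, e}   OUT={c, e, f}
  B8:   IN={c, e, f}   OUT={c, d, e, f}
  B9:   IN={c, d, e, f}   OUT={}

B9 is the boundary node: OUT[B9] = {}
Applying B9's transfer function to that OUT value gives IN[B9] (row B9 above).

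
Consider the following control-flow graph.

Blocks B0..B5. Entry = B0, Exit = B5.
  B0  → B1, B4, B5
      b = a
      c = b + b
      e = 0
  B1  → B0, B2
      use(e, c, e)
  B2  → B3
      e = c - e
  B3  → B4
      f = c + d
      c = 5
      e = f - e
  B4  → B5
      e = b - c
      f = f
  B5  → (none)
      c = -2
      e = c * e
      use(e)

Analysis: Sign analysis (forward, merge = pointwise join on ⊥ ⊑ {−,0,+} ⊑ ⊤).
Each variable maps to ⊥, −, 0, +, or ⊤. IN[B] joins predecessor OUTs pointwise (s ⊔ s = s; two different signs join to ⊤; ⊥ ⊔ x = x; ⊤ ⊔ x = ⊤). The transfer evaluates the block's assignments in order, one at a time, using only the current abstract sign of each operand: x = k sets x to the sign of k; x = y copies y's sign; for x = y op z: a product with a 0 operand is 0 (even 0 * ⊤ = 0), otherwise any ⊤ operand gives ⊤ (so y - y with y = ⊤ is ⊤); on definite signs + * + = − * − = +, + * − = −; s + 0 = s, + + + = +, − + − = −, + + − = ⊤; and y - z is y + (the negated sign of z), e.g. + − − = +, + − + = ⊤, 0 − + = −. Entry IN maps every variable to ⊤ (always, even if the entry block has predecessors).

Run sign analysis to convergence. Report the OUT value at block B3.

Answer: {a: ⊤, b: ⊤, c: +, d: ⊤, e: ⊤, f: ⊤}

Derivation:
Converged values:
  B0: | IN=(all ⊤) | OUT={e:0; rest ⊤}
  B1: | IN={e:0; rest ⊤} | OUT={e:0; rest ⊤}
  B2: | IN={e:0; rest ⊤} | OUT=(all ⊤)
  B3: | IN=(all ⊤) | OUT={c:+; rest ⊤}
  B4: | IN=(all ⊤) | OUT=(all ⊤)
  B5: | IN=(all ⊤) | OUT={c:-; rest ⊤}

Merge at B3: IN[B3] = OUT[B2] = {a: ⊤, b: ⊤, c: ⊤, d: ⊤, e: ⊤, f: ⊤}
Applying B3's transfer function to that IN value gives OUT[B3] (row B3 above).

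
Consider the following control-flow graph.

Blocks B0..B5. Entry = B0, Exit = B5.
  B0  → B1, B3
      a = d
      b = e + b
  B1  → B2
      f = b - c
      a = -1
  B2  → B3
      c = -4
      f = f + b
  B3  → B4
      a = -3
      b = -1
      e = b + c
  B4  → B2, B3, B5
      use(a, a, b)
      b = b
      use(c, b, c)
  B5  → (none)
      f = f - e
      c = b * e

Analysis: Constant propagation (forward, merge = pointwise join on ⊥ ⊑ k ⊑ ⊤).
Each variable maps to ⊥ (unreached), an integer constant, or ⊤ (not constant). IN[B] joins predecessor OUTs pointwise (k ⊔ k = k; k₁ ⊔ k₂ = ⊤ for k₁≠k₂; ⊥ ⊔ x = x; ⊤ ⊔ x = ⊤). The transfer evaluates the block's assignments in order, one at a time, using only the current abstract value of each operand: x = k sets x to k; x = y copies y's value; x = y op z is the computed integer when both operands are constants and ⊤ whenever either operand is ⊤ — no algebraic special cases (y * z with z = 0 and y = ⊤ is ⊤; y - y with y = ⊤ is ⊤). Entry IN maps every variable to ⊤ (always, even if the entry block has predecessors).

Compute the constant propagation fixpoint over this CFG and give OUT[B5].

Answer: {a: -3, b: -1, c: ⊤, d: ⊤, e: ⊤, f: ⊤}

Trace:
Converged values:
  B0:   IN=(all ⊤)   OUT=(all ⊤)
  B1:   IN=(all ⊤)   OUT={a:-1; rest ⊤}
  B2:   IN=(all ⊤)   OUT={c:-4; rest ⊤}
  B3:   IN=(all ⊤)   OUT={a:-3, b:-1; rest ⊤}
  B4:   IN={a:-3, b:-1; rest ⊤}   OUT={a:-3, b:-1; rest ⊤}
  B5:   IN={a:-3, b:-1; rest ⊤}   OUT={a:-3, b:-1; rest ⊤}

Merge at B5: IN[B5] = OUT[B4] = {a: -3, b: -1, c: ⊤, d: ⊤, e: ⊤, f: ⊤}
Applying B5's transfer function to that IN value gives OUT[B5] (row B5 above).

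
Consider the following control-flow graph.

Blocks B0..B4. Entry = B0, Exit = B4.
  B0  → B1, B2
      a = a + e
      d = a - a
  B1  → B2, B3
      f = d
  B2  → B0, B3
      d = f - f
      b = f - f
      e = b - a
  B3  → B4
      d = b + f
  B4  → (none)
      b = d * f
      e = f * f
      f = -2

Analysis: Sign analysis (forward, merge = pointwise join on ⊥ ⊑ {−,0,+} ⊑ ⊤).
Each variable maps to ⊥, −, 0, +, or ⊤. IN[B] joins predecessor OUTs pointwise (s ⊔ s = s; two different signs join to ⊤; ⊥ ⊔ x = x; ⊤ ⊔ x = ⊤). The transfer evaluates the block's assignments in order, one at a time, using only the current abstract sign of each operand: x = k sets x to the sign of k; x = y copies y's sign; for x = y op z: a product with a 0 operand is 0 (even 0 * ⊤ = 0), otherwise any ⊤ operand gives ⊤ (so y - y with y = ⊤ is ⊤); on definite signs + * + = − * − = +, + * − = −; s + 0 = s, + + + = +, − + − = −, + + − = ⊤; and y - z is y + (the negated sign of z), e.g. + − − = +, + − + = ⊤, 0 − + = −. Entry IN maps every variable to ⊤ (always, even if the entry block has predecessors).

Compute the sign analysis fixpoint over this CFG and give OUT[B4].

Fixpoint table:
  B0:   IN=(all ⊤)   OUT=(all ⊤)
  B1:   IN=(all ⊤)   OUT=(all ⊤)
  B2:   IN=(all ⊤)   OUT=(all ⊤)
  B3:   IN=(all ⊤)   OUT=(all ⊤)
  B4:   IN=(all ⊤)   OUT={f:-; rest ⊤}

Merge at B4: IN[B4] = OUT[B3] = {a: ⊤, b: ⊤, c: ⊤, d: ⊤, e: ⊤, f: ⊤}
Applying B4's transfer function to that IN value gives OUT[B4] (row B4 above).

Answer: {a: ⊤, b: ⊤, c: ⊤, d: ⊤, e: ⊤, f: -}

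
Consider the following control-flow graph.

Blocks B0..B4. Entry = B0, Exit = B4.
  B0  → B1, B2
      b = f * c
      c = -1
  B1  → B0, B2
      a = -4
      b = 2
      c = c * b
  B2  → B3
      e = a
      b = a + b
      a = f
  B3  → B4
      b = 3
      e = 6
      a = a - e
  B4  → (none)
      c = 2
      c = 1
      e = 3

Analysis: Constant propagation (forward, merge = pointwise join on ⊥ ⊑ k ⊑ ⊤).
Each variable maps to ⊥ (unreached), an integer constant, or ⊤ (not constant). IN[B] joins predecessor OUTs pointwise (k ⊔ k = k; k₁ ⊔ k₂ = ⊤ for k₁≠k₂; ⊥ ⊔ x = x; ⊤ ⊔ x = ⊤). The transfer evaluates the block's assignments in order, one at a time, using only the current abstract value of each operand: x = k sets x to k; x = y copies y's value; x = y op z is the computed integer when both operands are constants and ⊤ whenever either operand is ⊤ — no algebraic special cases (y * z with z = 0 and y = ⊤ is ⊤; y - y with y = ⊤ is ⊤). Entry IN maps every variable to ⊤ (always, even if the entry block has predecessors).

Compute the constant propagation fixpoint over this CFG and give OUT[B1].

Converged values:
  B0:  IN=(all ⊤)  OUT={c:-1; rest ⊤}
  B1:  IN={c:-1; rest ⊤}  OUT={a:-4, b:2, c:-2; rest ⊤}
  B2:  IN=(all ⊤)  OUT=(all ⊤)
  B3:  IN=(all ⊤)  OUT={b:3, e:6; rest ⊤}
  B4:  IN={b:3, e:6; rest ⊤}  OUT={b:3, c:1, e:3; rest ⊤}

Merge at B1: IN[B1] = OUT[B0] = {a: ⊤, b: ⊤, c: -1, d: ⊤, e: ⊤, f: ⊤}
Applying B1's transfer function to that IN value gives OUT[B1] (row B1 above).

Answer: {a: -4, b: 2, c: -2, d: ⊤, e: ⊤, f: ⊤}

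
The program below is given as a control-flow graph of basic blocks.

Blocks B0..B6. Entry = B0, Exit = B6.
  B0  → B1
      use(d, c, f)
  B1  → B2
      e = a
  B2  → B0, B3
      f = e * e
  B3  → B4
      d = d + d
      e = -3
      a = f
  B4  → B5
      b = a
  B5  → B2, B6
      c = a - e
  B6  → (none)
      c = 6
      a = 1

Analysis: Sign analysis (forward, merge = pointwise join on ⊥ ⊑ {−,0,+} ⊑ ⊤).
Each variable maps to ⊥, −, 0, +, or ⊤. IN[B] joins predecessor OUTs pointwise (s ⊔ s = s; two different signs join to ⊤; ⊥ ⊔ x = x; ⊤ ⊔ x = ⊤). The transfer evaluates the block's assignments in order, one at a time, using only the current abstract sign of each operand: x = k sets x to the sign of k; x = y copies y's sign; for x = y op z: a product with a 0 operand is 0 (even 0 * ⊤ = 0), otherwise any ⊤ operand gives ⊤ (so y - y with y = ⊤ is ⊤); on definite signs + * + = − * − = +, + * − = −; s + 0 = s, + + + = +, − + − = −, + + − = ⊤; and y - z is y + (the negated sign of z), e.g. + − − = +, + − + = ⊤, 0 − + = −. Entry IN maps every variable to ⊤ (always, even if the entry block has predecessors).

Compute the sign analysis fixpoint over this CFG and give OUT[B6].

Answer: {a: +, b: ⊤, c: +, d: ⊤, e: -, f: ⊤}

Working:
Fixpoint table:
  B0: | IN=(all ⊤) | OUT=(all ⊤)
  B1: | IN=(all ⊤) | OUT=(all ⊤)
  B2: | IN=(all ⊤) | OUT=(all ⊤)
  B3: | IN=(all ⊤) | OUT={e:-; rest ⊤}
  B4: | IN={e:-; rest ⊤} | OUT={e:-; rest ⊤}
  B5: | IN={e:-; rest ⊤} | OUT={e:-; rest ⊤}
  B6: | IN={e:-; rest ⊤} | OUT={a:+, c:+, e:-; rest ⊤}

Merge at B6: IN[B6] = OUT[B5] = {a: ⊤, b: ⊤, c: ⊤, d: ⊤, e: -, f: ⊤}
Applying B6's transfer function to that IN value gives OUT[B6] (row B6 above).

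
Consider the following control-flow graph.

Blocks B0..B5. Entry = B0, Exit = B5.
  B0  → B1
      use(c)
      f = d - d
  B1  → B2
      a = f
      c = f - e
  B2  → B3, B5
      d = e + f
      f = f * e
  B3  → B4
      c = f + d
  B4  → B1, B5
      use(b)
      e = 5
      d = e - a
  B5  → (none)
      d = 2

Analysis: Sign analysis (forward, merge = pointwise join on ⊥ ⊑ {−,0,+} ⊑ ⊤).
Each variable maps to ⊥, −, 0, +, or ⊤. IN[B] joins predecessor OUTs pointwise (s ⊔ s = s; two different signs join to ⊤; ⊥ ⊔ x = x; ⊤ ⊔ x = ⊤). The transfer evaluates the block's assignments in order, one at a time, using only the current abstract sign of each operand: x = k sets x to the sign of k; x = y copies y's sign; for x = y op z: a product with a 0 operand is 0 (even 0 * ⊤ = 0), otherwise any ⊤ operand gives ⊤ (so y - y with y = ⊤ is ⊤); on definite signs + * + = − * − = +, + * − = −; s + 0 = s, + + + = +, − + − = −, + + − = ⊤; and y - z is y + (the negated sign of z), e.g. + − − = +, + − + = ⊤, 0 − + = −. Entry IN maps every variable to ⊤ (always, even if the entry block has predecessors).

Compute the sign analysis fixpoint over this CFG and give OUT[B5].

Answer: {a: ⊤, b: ⊤, c: ⊤, d: +, e: ⊤, f: ⊤}

Working:
Converged values:
  B0:   IN=(all ⊤)   OUT=(all ⊤)
  B1:   IN=(all ⊤)   OUT=(all ⊤)
  B2:   IN=(all ⊤)   OUT=(all ⊤)
  B3:   IN=(all ⊤)   OUT=(all ⊤)
  B4:   IN=(all ⊤)   OUT={e:+; rest ⊤}
  B5:   IN=(all ⊤)   OUT={d:+; rest ⊤}

Merge at B5: IN[B5] = OUT[B2] ⊔ OUT[B4] = {a: ⊤, b: ⊤, c: ⊤, d: ⊤, e: ⊤, f: ⊤}
Applying B5's transfer function to that IN value gives OUT[B5] (row B5 above).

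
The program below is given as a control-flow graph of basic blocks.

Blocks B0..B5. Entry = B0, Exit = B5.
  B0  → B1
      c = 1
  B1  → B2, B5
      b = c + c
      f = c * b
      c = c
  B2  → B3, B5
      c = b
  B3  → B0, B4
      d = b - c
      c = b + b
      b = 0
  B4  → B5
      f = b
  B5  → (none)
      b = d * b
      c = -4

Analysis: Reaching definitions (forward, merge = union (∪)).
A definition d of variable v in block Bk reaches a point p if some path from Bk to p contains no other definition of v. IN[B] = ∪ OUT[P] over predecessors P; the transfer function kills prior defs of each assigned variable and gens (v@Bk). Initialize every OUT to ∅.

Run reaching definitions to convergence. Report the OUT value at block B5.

Answer: {b@B5, c@B5, d@B3, f@B1, f@B4}

Trace:
Per-block solution:
  B0: | IN={b@B3, c@B3, d@B3, f@B1} | OUT={b@B3, c@B0, d@B3, f@B1}
  B1: | IN={b@B3, c@B0, d@B3, f@B1} | OUT={b@B1, c@B1, d@B3, f@B1}
  B2: | IN={b@B1, c@B1, d@B3, f@B1} | OUT={b@B1, c@B2, d@B3, f@B1}
  B3: | IN={b@B1, c@B2, d@B3, f@B1} | OUT={b@B3, c@B3, d@B3, f@B1}
  B4: | IN={b@B3, c@B3, d@B3, f@B1} | OUT={b@B3, c@B3, d@B3, f@B4}
  B5: | IN={b@B1, b@B3, c@B1, c@B2, c@B3, d@B3, f@B1, f@B4} | OUT={b@B5, c@B5, d@B3, f@B1, f@B4}

Merge at B5: IN[B5] = OUT[B1] ⊔ OUT[B2] ⊔ OUT[B4] = {b@B1, b@B3, c@B1, c@B2, c@B3, d@B3, f@B1, f@B4}
Applying B5's transfer function to that IN value gives OUT[B5] (row B5 above).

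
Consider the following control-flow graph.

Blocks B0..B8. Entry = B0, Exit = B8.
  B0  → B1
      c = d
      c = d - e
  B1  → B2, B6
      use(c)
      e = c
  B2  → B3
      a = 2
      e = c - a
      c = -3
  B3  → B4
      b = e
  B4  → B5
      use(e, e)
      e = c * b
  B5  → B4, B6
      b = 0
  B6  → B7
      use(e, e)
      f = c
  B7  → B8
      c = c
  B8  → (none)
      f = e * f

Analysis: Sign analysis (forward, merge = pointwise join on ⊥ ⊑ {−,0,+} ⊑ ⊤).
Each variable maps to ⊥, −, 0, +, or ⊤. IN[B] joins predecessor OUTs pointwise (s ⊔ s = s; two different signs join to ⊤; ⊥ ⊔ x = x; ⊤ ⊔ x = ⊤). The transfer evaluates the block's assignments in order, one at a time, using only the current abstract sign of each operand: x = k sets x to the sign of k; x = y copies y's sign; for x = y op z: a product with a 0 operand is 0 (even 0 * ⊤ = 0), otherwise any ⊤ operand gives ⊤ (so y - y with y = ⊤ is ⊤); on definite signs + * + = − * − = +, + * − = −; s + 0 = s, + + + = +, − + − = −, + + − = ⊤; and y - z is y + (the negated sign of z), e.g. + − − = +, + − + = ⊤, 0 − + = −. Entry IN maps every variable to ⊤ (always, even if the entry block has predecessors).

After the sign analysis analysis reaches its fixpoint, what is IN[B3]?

Answer: {a: +, b: ⊤, c: -, d: ⊤, e: ⊤, f: ⊤}

Derivation:
Converged values:
  B0:  IN=(all ⊤)  OUT=(all ⊤)
  B1:  IN=(all ⊤)  OUT=(all ⊤)
  B2:  IN=(all ⊤)  OUT={a:+, c:-; rest ⊤}
  B3:  IN={a:+, c:-; rest ⊤}  OUT={a:+, c:-; rest ⊤}
  B4:  IN={a:+, c:-; rest ⊤}  OUT={a:+, c:-; rest ⊤}
  B5:  IN={a:+, c:-; rest ⊤}  OUT={a:+, b:0, c:-; rest ⊤}
  B6:  IN=(all ⊤)  OUT=(all ⊤)
  B7:  IN=(all ⊤)  OUT=(all ⊤)
  B8:  IN=(all ⊤)  OUT=(all ⊤)

Merge at B3: IN[B3] = OUT[B2] = {a: +, b: ⊤, c: -, d: ⊤, e: ⊤, f: ⊤}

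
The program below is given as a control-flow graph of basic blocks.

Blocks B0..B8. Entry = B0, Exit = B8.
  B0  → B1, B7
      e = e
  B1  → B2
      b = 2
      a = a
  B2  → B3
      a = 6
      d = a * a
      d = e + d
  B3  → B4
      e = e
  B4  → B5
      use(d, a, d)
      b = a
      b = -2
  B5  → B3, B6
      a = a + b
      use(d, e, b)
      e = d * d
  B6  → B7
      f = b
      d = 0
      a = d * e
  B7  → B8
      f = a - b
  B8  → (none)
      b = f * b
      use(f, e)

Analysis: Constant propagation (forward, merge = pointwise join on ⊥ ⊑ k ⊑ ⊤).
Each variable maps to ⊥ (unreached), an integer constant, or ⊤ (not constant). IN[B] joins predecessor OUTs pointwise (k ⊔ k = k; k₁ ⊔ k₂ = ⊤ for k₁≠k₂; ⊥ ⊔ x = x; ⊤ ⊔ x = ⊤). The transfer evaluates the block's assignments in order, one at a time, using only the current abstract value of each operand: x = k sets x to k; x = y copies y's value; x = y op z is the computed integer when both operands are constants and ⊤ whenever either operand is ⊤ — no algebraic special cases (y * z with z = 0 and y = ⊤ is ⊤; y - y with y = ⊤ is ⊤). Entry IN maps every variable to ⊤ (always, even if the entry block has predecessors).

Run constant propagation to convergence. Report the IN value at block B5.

Answer: {a: ⊤, b: -2, c: ⊤, d: ⊤, e: ⊤, f: ⊤}

Working:
Per-block solution:
  B0:  IN=(all ⊤)  OUT=(all ⊤)
  B1:  IN=(all ⊤)  OUT={b:2; rest ⊤}
  B2:  IN={b:2; rest ⊤}  OUT={a:6, b:2; rest ⊤}
  B3:  IN=(all ⊤)  OUT=(all ⊤)
  B4:  IN=(all ⊤)  OUT={b:-2; rest ⊤}
  B5:  IN={b:-2; rest ⊤}  OUT={b:-2; rest ⊤}
  B6:  IN={b:-2; rest ⊤}  OUT={b:-2, d:0, f:-2; rest ⊤}
  B7:  IN=(all ⊤)  OUT=(all ⊤)
  B8:  IN=(all ⊤)  OUT=(all ⊤)

Merge at B5: IN[B5] = OUT[B4] = {a: ⊤, b: -2, c: ⊤, d: ⊤, e: ⊤, f: ⊤}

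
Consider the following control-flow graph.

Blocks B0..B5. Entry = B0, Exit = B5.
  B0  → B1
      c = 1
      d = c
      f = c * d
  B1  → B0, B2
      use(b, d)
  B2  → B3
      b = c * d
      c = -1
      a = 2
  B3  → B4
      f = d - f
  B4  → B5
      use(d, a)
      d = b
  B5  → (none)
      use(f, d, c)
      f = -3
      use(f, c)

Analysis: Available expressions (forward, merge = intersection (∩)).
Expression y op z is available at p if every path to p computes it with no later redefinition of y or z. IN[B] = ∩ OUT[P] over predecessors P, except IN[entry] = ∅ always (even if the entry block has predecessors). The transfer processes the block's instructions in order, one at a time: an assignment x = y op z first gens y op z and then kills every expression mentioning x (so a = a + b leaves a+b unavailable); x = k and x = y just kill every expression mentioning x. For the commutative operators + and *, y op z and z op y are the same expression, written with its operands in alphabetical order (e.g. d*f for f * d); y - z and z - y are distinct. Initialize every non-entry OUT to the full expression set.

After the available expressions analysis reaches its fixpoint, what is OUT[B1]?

Answer: {c*d}

Trace:
Per-block solution:
  B0: | IN={} | OUT={c*d}
  B1: | IN={c*d} | OUT={c*d}
  B2: | IN={c*d} | OUT={}
  B3: | IN={} | OUT={}
  B4: | IN={} | OUT={}
  B5: | IN={} | OUT={}

Merge at B1: IN[B1] = OUT[B0] = {c*d}
Applying B1's transfer function to that IN value gives OUT[B1] (row B1 above).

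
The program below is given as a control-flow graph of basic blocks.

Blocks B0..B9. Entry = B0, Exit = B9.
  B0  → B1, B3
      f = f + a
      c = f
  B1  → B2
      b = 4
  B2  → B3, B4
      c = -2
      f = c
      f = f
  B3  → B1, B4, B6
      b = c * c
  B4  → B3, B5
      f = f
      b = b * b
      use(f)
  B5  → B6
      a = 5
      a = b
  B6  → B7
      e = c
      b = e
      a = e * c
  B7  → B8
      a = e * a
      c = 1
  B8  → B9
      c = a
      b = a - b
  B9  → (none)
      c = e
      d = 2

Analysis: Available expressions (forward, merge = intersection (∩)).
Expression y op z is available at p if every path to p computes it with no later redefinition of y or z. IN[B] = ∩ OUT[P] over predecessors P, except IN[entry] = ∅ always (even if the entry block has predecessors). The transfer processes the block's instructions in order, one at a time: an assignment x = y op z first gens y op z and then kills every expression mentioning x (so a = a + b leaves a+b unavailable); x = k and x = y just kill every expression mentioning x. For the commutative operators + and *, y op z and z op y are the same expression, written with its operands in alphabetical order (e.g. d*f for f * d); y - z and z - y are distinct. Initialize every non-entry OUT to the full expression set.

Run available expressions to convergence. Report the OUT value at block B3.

Converged values:
  B0:   IN={}   OUT={}
  B1:   IN={}   OUT={}
  B2:   IN={}   OUT={}
  B3:   IN={}   OUT={c*c}
  B4:   IN={}   OUT={}
  B5:   IN={}   OUT={}
  B6:   IN={}   OUT={c*e}
  B7:   IN={c*e}   OUT={}
  B8:   IN={}   OUT={}
  B9:   IN={}   OUT={}

Merge at B3: IN[B3] = OUT[B0] ∩ OUT[B2] ∩ OUT[B4] = {}
Applying B3's transfer function to that IN value gives OUT[B3] (row B3 above).

Answer: {c*c}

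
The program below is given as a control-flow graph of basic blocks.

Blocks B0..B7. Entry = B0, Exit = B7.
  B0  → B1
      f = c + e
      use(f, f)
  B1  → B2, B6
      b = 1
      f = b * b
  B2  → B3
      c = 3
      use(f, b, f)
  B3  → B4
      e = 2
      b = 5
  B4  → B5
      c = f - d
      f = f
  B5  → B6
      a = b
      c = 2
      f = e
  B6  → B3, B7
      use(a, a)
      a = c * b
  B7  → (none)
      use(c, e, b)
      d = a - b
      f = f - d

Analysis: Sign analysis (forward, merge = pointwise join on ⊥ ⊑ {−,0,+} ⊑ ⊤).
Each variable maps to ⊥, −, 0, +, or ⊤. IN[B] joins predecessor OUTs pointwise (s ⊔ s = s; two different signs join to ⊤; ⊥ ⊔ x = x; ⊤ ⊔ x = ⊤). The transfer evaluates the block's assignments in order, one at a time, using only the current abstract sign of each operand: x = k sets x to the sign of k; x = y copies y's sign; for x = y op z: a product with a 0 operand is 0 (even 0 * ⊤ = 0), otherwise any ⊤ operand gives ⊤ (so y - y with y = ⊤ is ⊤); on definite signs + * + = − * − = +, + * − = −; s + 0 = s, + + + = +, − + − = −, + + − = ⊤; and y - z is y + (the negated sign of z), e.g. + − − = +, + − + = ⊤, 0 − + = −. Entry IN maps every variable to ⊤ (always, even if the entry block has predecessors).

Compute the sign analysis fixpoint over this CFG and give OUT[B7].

Answer: {a: ⊤, b: +, c: ⊤, d: ⊤, e: ⊤, f: ⊤}

Trace:
Converged values:
  B0:  IN=(all ⊤)  OUT=(all ⊤)
  B1:  IN=(all ⊤)  OUT={b:+, f:+; rest ⊤}
  B2:  IN={b:+, f:+; rest ⊤}  OUT={b:+, c:+, f:+; rest ⊤}
  B3:  IN={b:+, f:+; rest ⊤}  OUT={b:+, e:+, f:+; rest ⊤}
  B4:  IN={b:+, e:+, f:+; rest ⊤}  OUT={b:+, e:+, f:+; rest ⊤}
  B5:  IN={b:+, e:+, f:+; rest ⊤}  OUT={a:+, b:+, c:+, e:+, f:+; rest ⊤}
  B6:  IN={b:+, f:+; rest ⊤}  OUT={b:+, f:+; rest ⊤}
  B7:  IN={b:+, f:+; rest ⊤}  OUT={b:+; rest ⊤}

Merge at B7: IN[B7] = OUT[B6] = {a: ⊤, b: +, c: ⊤, d: ⊤, e: ⊤, f: +}
Applying B7's transfer function to that IN value gives OUT[B7] (row B7 above).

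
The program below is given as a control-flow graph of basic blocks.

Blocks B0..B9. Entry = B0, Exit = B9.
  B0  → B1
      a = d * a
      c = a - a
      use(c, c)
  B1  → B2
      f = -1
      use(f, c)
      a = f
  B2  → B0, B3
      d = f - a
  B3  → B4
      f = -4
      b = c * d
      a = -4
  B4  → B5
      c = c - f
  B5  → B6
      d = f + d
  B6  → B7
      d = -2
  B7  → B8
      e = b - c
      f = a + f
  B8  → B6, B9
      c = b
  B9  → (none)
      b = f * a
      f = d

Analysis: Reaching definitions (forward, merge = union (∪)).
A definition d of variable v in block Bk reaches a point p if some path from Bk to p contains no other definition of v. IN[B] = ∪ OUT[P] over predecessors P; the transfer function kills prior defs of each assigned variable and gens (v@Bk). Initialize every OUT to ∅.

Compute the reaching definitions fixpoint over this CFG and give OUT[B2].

Converged values:
  B0:  IN={a@B1, c@B0, d@B2, f@B1}  OUT={a@B0, c@B0, d@B2, f@B1}
  B1:  IN={a@B0, c@B0, d@B2, f@B1}  OUT={a@B1, c@B0, d@B2, f@B1}
  B2:  IN={a@B1, c@B0, d@B2, f@B1}  OUT={a@B1, c@B0, d@B2, f@B1}
  B3:  IN={a@B1, c@B0, d@B2, f@B1}  OUT={a@B3, b@B3, c@B0, d@B2, f@B3}
  B4:  IN={a@B3, b@B3, c@B0, d@B2, f@B3}  OUT={a@B3, b@B3, c@B4, d@B2, f@B3}
  B5:  IN={a@B3, b@B3, c@B4, d@B2, f@B3}  OUT={a@B3, b@B3, c@B4, d@B5, f@B3}
  B6:  IN={a@B3, b@B3, c@B4, c@B8, d@B5, d@B6, e@B7, f@B3, f@B7}  OUT={a@B3, b@B3, c@B4, c@B8, d@B6, e@B7, f@B3, f@B7}
  B7:  IN={a@B3, b@B3, c@B4, c@B8, d@B6, e@B7, f@B3, f@B7}  OUT={a@B3, b@B3, c@B4, c@B8, d@B6, e@B7, f@B7}
  B8:  IN={a@B3, b@B3, c@B4, c@B8, d@B6, e@B7, f@B7}  OUT={a@B3, b@B3, c@B8, d@B6, e@B7, f@B7}
  B9:  IN={a@B3, b@B3, c@B8, d@B6, e@B7, f@B7}  OUT={a@B3, b@B9, c@B8, d@B6, e@B7, f@B9}

Merge at B2: IN[B2] = OUT[B1] = {a@B1, c@B0, d@B2, f@B1}
Applying B2's transfer function to that IN value gives OUT[B2] (row B2 above).

Answer: {a@B1, c@B0, d@B2, f@B1}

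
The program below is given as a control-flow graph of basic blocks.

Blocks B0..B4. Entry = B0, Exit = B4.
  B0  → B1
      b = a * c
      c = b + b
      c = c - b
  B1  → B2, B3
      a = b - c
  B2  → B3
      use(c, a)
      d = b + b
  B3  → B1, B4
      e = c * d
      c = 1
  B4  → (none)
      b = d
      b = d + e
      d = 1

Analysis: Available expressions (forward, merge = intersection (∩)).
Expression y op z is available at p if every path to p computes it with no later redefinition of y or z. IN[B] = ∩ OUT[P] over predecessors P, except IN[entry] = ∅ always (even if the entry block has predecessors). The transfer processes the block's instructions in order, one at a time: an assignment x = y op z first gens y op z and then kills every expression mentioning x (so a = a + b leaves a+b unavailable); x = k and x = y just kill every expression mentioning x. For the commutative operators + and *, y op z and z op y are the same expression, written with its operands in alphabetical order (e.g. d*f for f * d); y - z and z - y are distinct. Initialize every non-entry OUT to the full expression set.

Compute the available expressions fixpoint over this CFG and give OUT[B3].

Answer: {b+b}

Working:
Per-block solution:
  B0:  IN={}  OUT={b+b}
  B1:  IN={b+b}  OUT={b+b, b-c}
  B2:  IN={b+b, b-c}  OUT={b+b, b-c}
  B3:  IN={b+b, b-c}  OUT={b+b}
  B4:  IN={b+b}  OUT={}

Merge at B3: IN[B3] = OUT[B1] ∩ OUT[B2] = {b+b, b-c}
Applying B3's transfer function to that IN value gives OUT[B3] (row B3 above).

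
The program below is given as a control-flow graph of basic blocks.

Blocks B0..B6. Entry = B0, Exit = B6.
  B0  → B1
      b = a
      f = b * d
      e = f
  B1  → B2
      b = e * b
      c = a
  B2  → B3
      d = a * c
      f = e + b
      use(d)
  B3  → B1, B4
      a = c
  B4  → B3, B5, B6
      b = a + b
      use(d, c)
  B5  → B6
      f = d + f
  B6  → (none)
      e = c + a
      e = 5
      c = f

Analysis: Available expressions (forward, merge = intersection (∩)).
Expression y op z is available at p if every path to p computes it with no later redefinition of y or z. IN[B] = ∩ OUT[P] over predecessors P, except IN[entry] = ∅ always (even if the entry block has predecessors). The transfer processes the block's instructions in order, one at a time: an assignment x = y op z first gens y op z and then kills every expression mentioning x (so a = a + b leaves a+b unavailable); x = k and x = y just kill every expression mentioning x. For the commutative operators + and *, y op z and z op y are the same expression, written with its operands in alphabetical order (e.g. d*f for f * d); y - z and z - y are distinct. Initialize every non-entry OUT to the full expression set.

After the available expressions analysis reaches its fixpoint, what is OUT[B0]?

Answer: {b*d}

Derivation:
Per-block solution:
  B0:  IN={}  OUT={b*d}
  B1:  IN={}  OUT={}
  B2:  IN={}  OUT={a*c, b+e}
  B3:  IN={}  OUT={}
  B4:  IN={}  OUT={}
  B5:  IN={}  OUT={}
  B6:  IN={}  OUT={}

B0 is the boundary node: IN[B0] = {}
Applying B0's transfer function to that IN value gives OUT[B0] (row B0 above).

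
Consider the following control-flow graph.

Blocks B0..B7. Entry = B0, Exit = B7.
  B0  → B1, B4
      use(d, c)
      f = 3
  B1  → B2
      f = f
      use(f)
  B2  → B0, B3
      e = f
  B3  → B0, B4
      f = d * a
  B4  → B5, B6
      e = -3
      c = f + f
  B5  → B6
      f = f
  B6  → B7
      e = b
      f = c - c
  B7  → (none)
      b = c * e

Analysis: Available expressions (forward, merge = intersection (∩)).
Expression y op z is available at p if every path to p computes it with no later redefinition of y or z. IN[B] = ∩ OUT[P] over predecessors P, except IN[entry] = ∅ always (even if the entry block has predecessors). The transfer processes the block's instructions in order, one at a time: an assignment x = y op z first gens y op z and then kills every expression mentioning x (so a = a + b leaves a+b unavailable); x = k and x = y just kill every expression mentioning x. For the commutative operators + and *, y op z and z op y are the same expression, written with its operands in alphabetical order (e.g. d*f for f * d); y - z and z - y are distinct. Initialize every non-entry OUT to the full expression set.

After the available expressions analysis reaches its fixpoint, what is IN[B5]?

Answer: {f+f}

Working:
Per-block solution:
  B0:  IN={}  OUT={}
  B1:  IN={}  OUT={}
  B2:  IN={}  OUT={}
  B3:  IN={}  OUT={a*d}
  B4:  IN={}  OUT={f+f}
  B5:  IN={f+f}  OUT={}
  B6:  IN={}  OUT={c-c}
  B7:  IN={c-c}  OUT={c*e, c-c}

Merge at B5: IN[B5] = OUT[B4] = {f+f}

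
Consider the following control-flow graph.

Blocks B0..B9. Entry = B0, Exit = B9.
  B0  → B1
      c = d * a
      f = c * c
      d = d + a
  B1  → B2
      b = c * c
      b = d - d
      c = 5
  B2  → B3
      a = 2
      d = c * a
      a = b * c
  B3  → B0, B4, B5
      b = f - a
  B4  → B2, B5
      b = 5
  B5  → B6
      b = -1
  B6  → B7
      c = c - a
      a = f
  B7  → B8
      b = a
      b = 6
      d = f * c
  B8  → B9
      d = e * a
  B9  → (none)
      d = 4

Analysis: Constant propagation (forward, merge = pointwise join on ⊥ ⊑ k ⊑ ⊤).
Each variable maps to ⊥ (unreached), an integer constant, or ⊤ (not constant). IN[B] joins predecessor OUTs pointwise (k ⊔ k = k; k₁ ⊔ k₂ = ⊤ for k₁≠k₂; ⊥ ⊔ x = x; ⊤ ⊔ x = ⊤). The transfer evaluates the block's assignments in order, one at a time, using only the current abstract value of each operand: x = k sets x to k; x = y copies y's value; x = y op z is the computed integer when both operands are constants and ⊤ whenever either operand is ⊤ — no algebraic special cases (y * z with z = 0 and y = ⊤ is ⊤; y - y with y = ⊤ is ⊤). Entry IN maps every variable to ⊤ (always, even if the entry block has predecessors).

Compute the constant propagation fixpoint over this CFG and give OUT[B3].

Fixpoint table:
  B0: | IN=(all ⊤) | OUT=(all ⊤)
  B1: | IN=(all ⊤) | OUT={c:5; rest ⊤}
  B2: | IN={c:5; rest ⊤} | OUT={c:5, d:10; rest ⊤}
  B3: | IN={c:5, d:10; rest ⊤} | OUT={c:5, d:10; rest ⊤}
  B4: | IN={c:5, d:10; rest ⊤} | OUT={b:5, c:5, d:10; rest ⊤}
  B5: | IN={c:5, d:10; rest ⊤} | OUT={b:-1, c:5, d:10; rest ⊤}
  B6: | IN={b:-1, c:5, d:10; rest ⊤} | OUT={b:-1, d:10; rest ⊤}
  B7: | IN={b:-1, d:10; rest ⊤} | OUT={b:6; rest ⊤}
  B8: | IN={b:6; rest ⊤} | OUT={b:6; rest ⊤}
  B9: | IN={b:6; rest ⊤} | OUT={b:6, d:4; rest ⊤}

Merge at B3: IN[B3] = OUT[B2] = {a: ⊤, b: ⊤, c: 5, d: 10, e: ⊤, f: ⊤}
Applying B3's transfer function to that IN value gives OUT[B3] (row B3 above).

Answer: {a: ⊤, b: ⊤, c: 5, d: 10, e: ⊤, f: ⊤}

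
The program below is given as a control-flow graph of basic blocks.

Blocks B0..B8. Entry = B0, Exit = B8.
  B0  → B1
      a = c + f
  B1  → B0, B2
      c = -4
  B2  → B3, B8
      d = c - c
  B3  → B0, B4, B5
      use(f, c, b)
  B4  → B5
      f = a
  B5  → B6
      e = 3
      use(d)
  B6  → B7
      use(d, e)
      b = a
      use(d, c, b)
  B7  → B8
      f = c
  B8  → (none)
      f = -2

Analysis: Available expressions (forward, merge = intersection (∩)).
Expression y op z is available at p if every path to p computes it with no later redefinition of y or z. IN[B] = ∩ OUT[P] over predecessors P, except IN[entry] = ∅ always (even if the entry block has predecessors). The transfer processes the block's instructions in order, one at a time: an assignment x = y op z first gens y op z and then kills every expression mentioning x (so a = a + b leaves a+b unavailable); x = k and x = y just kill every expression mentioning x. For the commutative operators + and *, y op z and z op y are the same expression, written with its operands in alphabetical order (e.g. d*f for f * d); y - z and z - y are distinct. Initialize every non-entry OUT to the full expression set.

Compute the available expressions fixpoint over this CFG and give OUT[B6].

Converged values:
  B0: | IN={} | OUT={c+f}
  B1: | IN={c+f} | OUT={}
  B2: | IN={} | OUT={c-c}
  B3: | IN={c-c} | OUT={c-c}
  B4: | IN={c-c} | OUT={c-c}
  B5: | IN={c-c} | OUT={c-c}
  B6: | IN={c-c} | OUT={c-c}
  B7: | IN={c-c} | OUT={c-c}
  B8: | IN={c-c} | OUT={c-c}

Merge at B6: IN[B6] = OUT[B5] = {c-c}
Applying B6's transfer function to that IN value gives OUT[B6] (row B6 above).

Answer: {c-c}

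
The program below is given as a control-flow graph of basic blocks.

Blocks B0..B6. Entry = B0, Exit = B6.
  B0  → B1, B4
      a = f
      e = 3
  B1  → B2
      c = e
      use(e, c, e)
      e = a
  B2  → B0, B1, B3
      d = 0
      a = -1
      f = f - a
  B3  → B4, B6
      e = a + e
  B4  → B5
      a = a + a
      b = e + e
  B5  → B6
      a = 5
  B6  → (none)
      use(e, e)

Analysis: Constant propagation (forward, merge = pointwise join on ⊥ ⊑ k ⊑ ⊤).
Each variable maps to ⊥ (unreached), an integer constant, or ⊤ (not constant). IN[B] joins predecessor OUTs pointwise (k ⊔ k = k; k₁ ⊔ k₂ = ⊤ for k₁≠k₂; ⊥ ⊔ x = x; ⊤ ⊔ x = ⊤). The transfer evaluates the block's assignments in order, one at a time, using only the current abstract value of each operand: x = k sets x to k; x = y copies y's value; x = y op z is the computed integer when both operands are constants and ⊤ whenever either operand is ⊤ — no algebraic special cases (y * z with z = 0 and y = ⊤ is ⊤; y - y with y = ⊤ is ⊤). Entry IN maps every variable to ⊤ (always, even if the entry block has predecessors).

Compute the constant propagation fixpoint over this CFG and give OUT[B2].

Converged values:
  B0: | IN=(all ⊤) | OUT={e:3; rest ⊤}
  B1: | IN=(all ⊤) | OUT=(all ⊤)
  B2: | IN=(all ⊤) | OUT={a:-1, d:0; rest ⊤}
  B3: | IN={a:-1, d:0; rest ⊤} | OUT={a:-1, d:0; rest ⊤}
  B4: | IN=(all ⊤) | OUT=(all ⊤)
  B5: | IN=(all ⊤) | OUT={a:5; rest ⊤}
  B6: | IN=(all ⊤) | OUT=(all ⊤)

Merge at B2: IN[B2] = OUT[B1] = {a: ⊤, b: ⊤, c: ⊤, d: ⊤, e: ⊤, f: ⊤}
Applying B2's transfer function to that IN value gives OUT[B2] (row B2 above).

Answer: {a: -1, b: ⊤, c: ⊤, d: 0, e: ⊤, f: ⊤}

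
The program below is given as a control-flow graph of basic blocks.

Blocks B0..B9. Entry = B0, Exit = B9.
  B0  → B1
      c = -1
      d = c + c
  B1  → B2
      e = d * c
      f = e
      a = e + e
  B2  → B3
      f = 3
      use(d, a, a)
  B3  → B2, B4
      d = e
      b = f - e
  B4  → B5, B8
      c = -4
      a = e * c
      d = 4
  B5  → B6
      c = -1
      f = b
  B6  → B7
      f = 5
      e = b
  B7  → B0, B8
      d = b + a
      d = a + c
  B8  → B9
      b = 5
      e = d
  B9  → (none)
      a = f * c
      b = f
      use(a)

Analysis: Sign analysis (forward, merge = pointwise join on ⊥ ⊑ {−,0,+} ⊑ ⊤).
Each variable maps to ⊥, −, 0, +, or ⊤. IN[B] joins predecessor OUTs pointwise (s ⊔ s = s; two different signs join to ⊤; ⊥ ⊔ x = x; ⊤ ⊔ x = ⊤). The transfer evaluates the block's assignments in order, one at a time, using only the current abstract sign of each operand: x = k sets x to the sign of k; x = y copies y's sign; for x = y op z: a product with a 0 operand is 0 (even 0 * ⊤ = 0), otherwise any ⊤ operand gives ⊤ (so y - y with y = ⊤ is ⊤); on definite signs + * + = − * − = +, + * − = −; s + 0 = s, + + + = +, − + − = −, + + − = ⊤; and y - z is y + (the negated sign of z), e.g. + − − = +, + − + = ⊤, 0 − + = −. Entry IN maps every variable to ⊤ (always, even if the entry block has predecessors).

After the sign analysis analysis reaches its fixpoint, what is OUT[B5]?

Converged values:
  B0:   IN=(all ⊤)   OUT={c:-, d:-; rest ⊤}
  B1:   IN={c:-, d:-; rest ⊤}   OUT={a:+, c:-, d:-, e:+, f:+; rest ⊤}
  B2:   IN={a:+, c:-, e:+, f:+; rest ⊤}   OUT={a:+, c:-, e:+, f:+; rest ⊤}
  B3:   IN={a:+, c:-, e:+, f:+; rest ⊤}   OUT={a:+, c:-, d:+, e:+, f:+; rest ⊤}
  B4:   IN={a:+, c:-, d:+, e:+, f:+; rest ⊤}   OUT={a:-, c:-, d:+, e:+, f:+; rest ⊤}
  B5:   IN={a:-, c:-, d:+, e:+, f:+; rest ⊤}   OUT={a:-, c:-, d:+, e:+; rest ⊤}
  B6:   IN={a:-, c:-, d:+, e:+; rest ⊤}   OUT={a:-, c:-, d:+, f:+; rest ⊤}
  B7:   IN={a:-, c:-, d:+, f:+; rest ⊤}   OUT={a:-, c:-, d:-, f:+; rest ⊤}
  B8:   IN={a:-, c:-, f:+; rest ⊤}   OUT={a:-, b:+, c:-, f:+; rest ⊤}
  B9:   IN={a:-, b:+, c:-, f:+; rest ⊤}   OUT={a:-, b:+, c:-, f:+; rest ⊤}

Merge at B5: IN[B5] = OUT[B4] = {a: -, b: ⊤, c: -, d: +, e: +, f: +}
Applying B5's transfer function to that IN value gives OUT[B5] (row B5 above).

Answer: {a: -, b: ⊤, c: -, d: +, e: +, f: ⊤}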